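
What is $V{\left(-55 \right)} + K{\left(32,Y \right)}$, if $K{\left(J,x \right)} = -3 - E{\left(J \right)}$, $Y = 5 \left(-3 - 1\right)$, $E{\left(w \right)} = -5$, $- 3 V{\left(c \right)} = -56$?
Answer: $\frac{62}{3} \approx 20.667$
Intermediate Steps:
$V{\left(c \right)} = \frac{56}{3}$ ($V{\left(c \right)} = \left(- \frac{1}{3}\right) \left(-56\right) = \frac{56}{3}$)
$Y = -20$ ($Y = 5 \left(-4\right) = -20$)
$K{\left(J,x \right)} = 2$ ($K{\left(J,x \right)} = -3 - -5 = -3 + 5 = 2$)
$V{\left(-55 \right)} + K{\left(32,Y \right)} = \frac{56}{3} + 2 = \frac{62}{3}$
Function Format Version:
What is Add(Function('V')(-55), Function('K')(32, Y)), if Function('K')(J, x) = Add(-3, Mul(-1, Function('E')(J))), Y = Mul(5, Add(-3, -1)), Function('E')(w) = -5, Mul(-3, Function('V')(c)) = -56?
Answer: Rational(62, 3) ≈ 20.667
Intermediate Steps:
Function('V')(c) = Rational(56, 3) (Function('V')(c) = Mul(Rational(-1, 3), -56) = Rational(56, 3))
Y = -20 (Y = Mul(5, -4) = -20)
Function('K')(J, x) = 2 (Function('K')(J, x) = Add(-3, Mul(-1, -5)) = Add(-3, 5) = 2)
Add(Function('V')(-55), Function('K')(32, Y)) = Add(Rational(56, 3), 2) = Rational(62, 3)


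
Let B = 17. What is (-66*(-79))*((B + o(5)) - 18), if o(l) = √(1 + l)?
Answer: -5214 + 5214*√6 ≈ 7557.6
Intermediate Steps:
(-66*(-79))*((B + o(5)) - 18) = (-66*(-79))*((17 + √(1 + 5)) - 18) = 5214*((17 + √6) - 18) = 5214*(-1 + √6) = -5214 + 5214*√6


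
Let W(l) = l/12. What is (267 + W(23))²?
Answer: 10413529/144 ≈ 72316.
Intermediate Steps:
W(l) = l/12 (W(l) = l*(1/12) = l/12)
(267 + W(23))² = (267 + (1/12)*23)² = (267 + 23/12)² = (3227/12)² = 10413529/144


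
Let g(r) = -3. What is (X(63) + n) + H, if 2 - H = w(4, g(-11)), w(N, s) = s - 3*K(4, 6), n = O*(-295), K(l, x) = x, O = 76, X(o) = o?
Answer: -22334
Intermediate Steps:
n = -22420 (n = 76*(-295) = -22420)
w(N, s) = -18 + s (w(N, s) = s - 3*6 = s - 18 = -18 + s)
H = 23 (H = 2 - (-18 - 3) = 2 - 1*(-21) = 2 + 21 = 23)
(X(63) + n) + H = (63 - 22420) + 23 = -22357 + 23 = -22334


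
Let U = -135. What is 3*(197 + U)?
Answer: 186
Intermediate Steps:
3*(197 + U) = 3*(197 - 135) = 3*62 = 186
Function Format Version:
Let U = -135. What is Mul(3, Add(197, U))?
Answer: 186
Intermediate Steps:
Mul(3, Add(197, U)) = Mul(3, Add(197, -135)) = Mul(3, 62) = 186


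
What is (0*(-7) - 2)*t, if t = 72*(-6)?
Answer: 864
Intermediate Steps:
t = -432
(0*(-7) - 2)*t = (0*(-7) - 2)*(-432) = (0 - 2)*(-432) = -2*(-432) = 864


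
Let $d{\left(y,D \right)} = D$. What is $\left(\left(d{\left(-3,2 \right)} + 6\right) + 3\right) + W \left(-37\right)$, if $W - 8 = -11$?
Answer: $122$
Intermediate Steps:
$W = -3$ ($W = 8 - 11 = -3$)
$\left(\left(d{\left(-3,2 \right)} + 6\right) + 3\right) + W \left(-37\right) = \left(\left(2 + 6\right) + 3\right) - -111 = \left(8 + 3\right) + 111 = 11 + 111 = 122$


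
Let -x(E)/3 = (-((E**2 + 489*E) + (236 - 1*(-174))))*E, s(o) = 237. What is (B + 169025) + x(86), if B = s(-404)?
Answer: 13033142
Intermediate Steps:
x(E) = -3*E*(-410 - E**2 - 489*E) (x(E) = -3*(-((E**2 + 489*E) + (236 - 1*(-174))))*E = -3*(-((E**2 + 489*E) + (236 + 174)))*E = -3*(-((E**2 + 489*E) + 410))*E = -3*(-(410 + E**2 + 489*E))*E = -3*(-410 - E**2 - 489*E)*E = -3*E*(-410 - E**2 - 489*E))
B = 237
(B + 169025) + x(86) = (237 + 169025) + 3*86*(410 + 86**2 + 489*86) = 169262 + 3*86*(410 + 7396 + 42054) = 169262 + 3*86*49860 = 169262 + 12863880 = 13033142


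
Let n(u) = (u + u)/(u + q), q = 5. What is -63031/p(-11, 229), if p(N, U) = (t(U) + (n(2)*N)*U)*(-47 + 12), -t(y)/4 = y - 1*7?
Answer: -63031/81460 ≈ -0.77377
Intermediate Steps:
n(u) = 2*u/(5 + u) (n(u) = (u + u)/(u + 5) = (2*u)/(5 + u) = 2*u/(5 + u))
t(y) = 28 - 4*y (t(y) = -4*(y - 1*7) = -4*(y - 7) = -4*(-7 + y) = 28 - 4*y)
p(N, U) = -980 + 140*U - 20*N*U (p(N, U) = ((28 - 4*U) + ((2*2/(5 + 2))*N)*U)*(-47 + 12) = ((28 - 4*U) + ((2*2/7)*N)*U)*(-35) = ((28 - 4*U) + ((2*2*(1/7))*N)*U)*(-35) = ((28 - 4*U) + (4*N/7)*U)*(-35) = ((28 - 4*U) + 4*N*U/7)*(-35) = (28 - 4*U + 4*N*U/7)*(-35) = -980 + 140*U - 20*N*U)
-63031/p(-11, 229) = -63031/(-980 + 140*229 - 20*(-11)*229) = -63031/(-980 + 32060 + 50380) = -63031/81460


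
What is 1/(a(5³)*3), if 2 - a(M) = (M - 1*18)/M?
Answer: 125/429 ≈ 0.29138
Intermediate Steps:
a(M) = 2 - (-18 + M)/M (a(M) = 2 - (M - 1*18)/M = 2 - (M - 18)/M = 2 - (-18 + M)/M)
1/(a(5³)*3) = 1/(((18 + 5³)/(5³))*3) = 1/(((18 + 125)/125)*3) = 1/(((1/125)*143)*3) = 1/((143/125)*3) = 1/(429/125) = 125/429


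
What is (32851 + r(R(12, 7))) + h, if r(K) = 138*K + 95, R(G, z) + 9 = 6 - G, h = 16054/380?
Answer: 5874467/190 ≈ 30918.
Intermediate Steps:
h = 8027/190 (h = 16054*(1/380) = 8027/190 ≈ 42.247)
R(G, z) = -3 - G (R(G, z) = -9 + (6 - G) = -3 - G)
r(K) = 95 + 138*K
(32851 + r(R(12, 7))) + h = (32851 + (95 + 138*(-3 - 1*12))) + 8027/190 = (32851 + (95 + 138*(-3 - 12))) + 8027/190 = (32851 + (95 + 138*(-15))) + 8027/190 = (32851 + (95 - 2070)) + 8027/190 = (32851 - 1975) + 8027/190 = 30876 + 8027/190 = 5874467/190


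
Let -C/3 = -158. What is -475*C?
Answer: -225150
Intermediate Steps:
C = 474 (C = -3*(-158) = 474)
-475*C = -475*474 = -225150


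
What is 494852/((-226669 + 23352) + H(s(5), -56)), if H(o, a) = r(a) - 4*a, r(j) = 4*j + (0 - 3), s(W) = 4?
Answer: -123713/50830 ≈ -2.4339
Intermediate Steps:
r(j) = -3 + 4*j (r(j) = 4*j - 3 = -3 + 4*j)
H(o, a) = -3 (H(o, a) = (-3 + 4*a) - 4*a = -3)
494852/((-226669 + 23352) + H(s(5), -56)) = 494852/((-226669 + 23352) - 3) = 494852/(-203317 - 3) = 494852/(-203320) = 494852*(-1/203320) = -123713/50830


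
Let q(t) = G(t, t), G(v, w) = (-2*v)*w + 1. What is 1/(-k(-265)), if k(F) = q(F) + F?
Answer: 1/140714 ≈ 7.1066e-6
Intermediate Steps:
G(v, w) = 1 - 2*v*w (G(v, w) = -2*v*w + 1 = 1 - 2*v*w)
q(t) = 1 - 2*t² (q(t) = 1 - 2*t*t = 1 - 2*t²)
k(F) = 1 + F - 2*F² (k(F) = (1 - 2*F²) + F = 1 + F - 2*F²)
1/(-k(-265)) = 1/(-(1 - 265 - 2*(-265)²)) = 1/(-(1 - 265 - 2*70225)) = 1/(-(1 - 265 - 140450)) = 1/(-1*(-140714)) = 1/140714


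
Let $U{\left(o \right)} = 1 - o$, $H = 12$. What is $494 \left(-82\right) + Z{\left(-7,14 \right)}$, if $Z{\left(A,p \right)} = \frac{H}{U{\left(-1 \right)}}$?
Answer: $-40502$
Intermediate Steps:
$Z{\left(A,p \right)} = 6$ ($Z{\left(A,p \right)} = \frac{12}{1 - -1} = \frac{12}{1 + 1} = \frac{12}{2} = 12 \cdot \frac{1}{2} = 6$)
$494 \left(-82\right) + Z{\left(-7,14 \right)} = 494 \left(-82\right) + 6 = -40508 + 6 = -40502$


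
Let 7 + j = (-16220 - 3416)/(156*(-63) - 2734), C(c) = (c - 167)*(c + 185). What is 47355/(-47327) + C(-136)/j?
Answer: 210086441114/76960463 ≈ 2729.8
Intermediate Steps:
C(c) = (-167 + c)*(185 + c)
j = -34149/6281 (j = -7 + (-16220 - 3416)/(156*(-63) - 2734) = -7 - 19636/(-9828 - 2734) = -7 - 19636/(-12562) = -7 - 19636*(-1/12562) = -7 + 9818/6281 = -34149/6281 ≈ -5.4369)
47355/(-47327) + C(-136)/j = 47355/(-47327) + (-30895 + (-136)**2 + 18*(-136))/(-34149/6281) = 47355*(-1/47327) + (-30895 + 18496 - 2448)*(-6281/34149) = -6765/6761 - 14847*(-6281/34149) = -6765/6761 + 31084669/11383 = 210086441114/76960463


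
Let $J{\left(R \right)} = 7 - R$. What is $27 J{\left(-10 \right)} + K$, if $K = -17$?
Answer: $442$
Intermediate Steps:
$27 J{\left(-10 \right)} + K = 27 \left(7 - -10\right) - 17 = 27 \left(7 + 10\right) - 17 = 27 \cdot 17 - 17 = 459 - 17 = 442$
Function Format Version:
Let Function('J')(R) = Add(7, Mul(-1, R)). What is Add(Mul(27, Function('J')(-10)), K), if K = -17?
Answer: 442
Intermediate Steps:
Add(Mul(27, Function('J')(-10)), K) = Add(Mul(27, Add(7, Mul(-1, -10))), -17) = Add(Mul(27, Add(7, 10)), -17) = Add(Mul(27, 17), -17) = Add(459, -17) = 442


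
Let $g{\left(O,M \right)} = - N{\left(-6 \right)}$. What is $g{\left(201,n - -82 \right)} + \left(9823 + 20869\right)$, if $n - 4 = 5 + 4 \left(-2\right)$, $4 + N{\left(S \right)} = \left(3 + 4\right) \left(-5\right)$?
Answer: $30731$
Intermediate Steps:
$N{\left(S \right)} = -39$ ($N{\left(S \right)} = -4 + \left(3 + 4\right) \left(-5\right) = -4 + 7 \left(-5\right) = -4 - 35 = -39$)
$n = 1$ ($n = 4 + \left(5 + 4 \left(-2\right)\right) = 4 + \left(5 - 8\right) = 4 - 3 = 1$)
$g{\left(O,M \right)} = 39$ ($g{\left(O,M \right)} = \left(-1\right) \left(-39\right) = 39$)
$g{\left(201,n - -82 \right)} + \left(9823 + 20869\right) = 39 + \left(9823 + 20869\right) = 39 + 30692 = 30731$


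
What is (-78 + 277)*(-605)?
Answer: -120395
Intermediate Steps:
(-78 + 277)*(-605) = 199*(-605) = -120395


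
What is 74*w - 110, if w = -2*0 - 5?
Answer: -480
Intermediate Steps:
w = -5 (w = 0 - 5 = -5)
74*w - 110 = 74*(-5) - 110 = -370 - 110 = -480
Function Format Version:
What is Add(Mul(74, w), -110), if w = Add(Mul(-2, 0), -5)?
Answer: -480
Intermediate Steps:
w = -5 (w = Add(0, -5) = -5)
Add(Mul(74, w), -110) = Add(Mul(74, -5), -110) = Add(-370, -110) = -480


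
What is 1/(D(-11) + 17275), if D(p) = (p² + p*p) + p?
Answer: 1/17506 ≈ 5.7123e-5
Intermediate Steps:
D(p) = p + 2*p² (D(p) = (p² + p²) + p = 2*p² + p = p + 2*p²)
1/(D(-11) + 17275) = 1/(-11*(1 + 2*(-11)) + 17275) = 1/(-11*(1 - 22) + 17275) = 1/(-11*(-21) + 17275) = 1/(231 + 17275) = 1/17506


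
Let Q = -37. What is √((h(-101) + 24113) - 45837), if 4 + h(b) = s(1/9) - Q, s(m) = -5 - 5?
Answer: I*√21701 ≈ 147.31*I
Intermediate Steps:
s(m) = -10
h(b) = 23 (h(b) = -4 + (-10 - 1*(-37)) = -4 + (-10 + 37) = -4 + 27 = 23)
√((h(-101) + 24113) - 45837) = √((23 + 24113) - 45837) = √(24136 - 45837) = √(-21701) = I*√21701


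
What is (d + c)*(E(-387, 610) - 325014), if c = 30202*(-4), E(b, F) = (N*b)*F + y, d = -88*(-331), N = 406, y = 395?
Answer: 8816777495520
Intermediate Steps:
d = 29128
E(b, F) = 395 + 406*F*b (E(b, F) = (406*b)*F + 395 = 406*F*b + 395 = 395 + 406*F*b)
c = -120808
(d + c)*(E(-387, 610) - 325014) = (29128 - 120808)*((395 + 406*610*(-387)) - 325014) = -91680*((395 - 95844420) - 325014) = -91680*(-95844025 - 325014) = -91680*(-96169039) = 8816777495520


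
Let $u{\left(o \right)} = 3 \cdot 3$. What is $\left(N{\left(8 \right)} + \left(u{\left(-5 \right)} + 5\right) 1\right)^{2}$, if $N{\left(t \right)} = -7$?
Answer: $49$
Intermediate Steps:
$u{\left(o \right)} = 9$
$\left(N{\left(8 \right)} + \left(u{\left(-5 \right)} + 5\right) 1\right)^{2} = \left(-7 + \left(9 + 5\right) 1\right)^{2} = \left(-7 + 14 \cdot 1\right)^{2} = \left(-7 + 14\right)^{2} = 7^{2} = 49$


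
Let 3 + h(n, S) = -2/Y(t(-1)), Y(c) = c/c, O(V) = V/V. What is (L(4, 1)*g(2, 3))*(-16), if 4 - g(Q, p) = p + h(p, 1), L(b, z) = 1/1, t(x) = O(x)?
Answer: -96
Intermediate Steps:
O(V) = 1
t(x) = 1
L(b, z) = 1
Y(c) = 1
h(n, S) = -5 (h(n, S) = -3 - 2/1 = -3 - 2*1 = -3 - 2 = -5)
g(Q, p) = 9 - p (g(Q, p) = 4 - (p - 5) = 4 - (-5 + p) = 4 + (5 - p) = 9 - p)
(L(4, 1)*g(2, 3))*(-16) = (1*(9 - 1*3))*(-16) = (1*(9 - 3))*(-16) = (1*6)*(-16) = 6*(-16) = -96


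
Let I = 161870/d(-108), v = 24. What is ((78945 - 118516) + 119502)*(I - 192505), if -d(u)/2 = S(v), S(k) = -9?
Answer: -132014838910/9 ≈ -1.4668e+10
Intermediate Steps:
d(u) = 18 (d(u) = -2*(-9) = 18)
I = 80935/9 (I = 161870/18 = 161870*(1/18) = 80935/9 ≈ 8992.8)
((78945 - 118516) + 119502)*(I - 192505) = ((78945 - 118516) + 119502)*(80935/9 - 192505) = (-39571 + 119502)*(-1651610/9) = 79931*(-1651610/9) = -132014838910/9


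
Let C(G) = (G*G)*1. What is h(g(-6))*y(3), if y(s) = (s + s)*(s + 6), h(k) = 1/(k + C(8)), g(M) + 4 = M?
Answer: 1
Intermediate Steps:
C(G) = G² (C(G) = G²*1 = G²)
g(M) = -4 + M
h(k) = 1/(64 + k) (h(k) = 1/(k + 8²) = 1/(k + 64) = 1/(64 + k))
y(s) = 2*s*(6 + s) (y(s) = (2*s)*(6 + s) = 2*s*(6 + s))
h(g(-6))*y(3) = (2*3*(6 + 3))/(64 + (-4 - 6)) = (2*3*9)/(64 - 10) = 54/54 = (1/54)*54 = 1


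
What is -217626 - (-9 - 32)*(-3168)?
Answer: -347514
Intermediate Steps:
-217626 - (-9 - 32)*(-3168) = -217626 - (-41)*(-3168) = -217626 - 1*129888 = -217626 - 129888 = -347514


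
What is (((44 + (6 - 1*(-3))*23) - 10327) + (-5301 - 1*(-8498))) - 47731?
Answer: -54610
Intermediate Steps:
(((44 + (6 - 1*(-3))*23) - 10327) + (-5301 - 1*(-8498))) - 47731 = (((44 + (6 + 3)*23) - 10327) + (-5301 + 8498)) - 47731 = (((44 + 9*23) - 10327) + 3197) - 47731 = (((44 + 207) - 10327) + 3197) - 47731 = ((251 - 10327) + 3197) - 47731 = (-10076 + 3197) - 47731 = -6879 - 47731 = -54610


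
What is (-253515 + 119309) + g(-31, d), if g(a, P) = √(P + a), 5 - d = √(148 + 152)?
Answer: -134206 + I*√(26 + 10*√3) ≈ -1.3421e+5 + 6.5818*I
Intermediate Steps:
d = 5 - 10*√3 (d = 5 - √(148 + 152) = 5 - √300 = 5 - 10*√3 ≈ -12.321)
(-253515 + 119309) + g(-31, d) = (-253515 + 119309) + √((5 - 10*√3) - 31) = -134206 + √(-26 - 10*√3)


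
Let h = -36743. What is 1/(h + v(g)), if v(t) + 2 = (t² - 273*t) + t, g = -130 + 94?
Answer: -1/25657 ≈ -3.8976e-5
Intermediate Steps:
g = -36
v(t) = -2 + t² - 272*t (v(t) = -2 + ((t² - 273*t) + t) = -2 + (t² - 272*t) = -2 + t² - 272*t)
1/(h + v(g)) = 1/(-36743 + (-2 + (-36)² - 272*(-36))) = 1/(-36743 + (-2 + 1296 + 9792)) = 1/(-36743 + 11086) = 1/(-25657) = -1/25657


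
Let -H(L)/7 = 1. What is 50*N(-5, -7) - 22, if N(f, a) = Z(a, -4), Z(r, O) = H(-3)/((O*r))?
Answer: -69/2 ≈ -34.500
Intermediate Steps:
H(L) = -7 (H(L) = -7*1 = -7)
Z(r, O) = -7/(O*r) (Z(r, O) = -7*1/(O*r) = -7/(O*r))
N(f, a) = 7/(4*a) (N(f, a) = -7/(-4*a) = -7*(-1/4)/a = 7/(4*a))
50*N(-5, -7) - 22 = 50*((7/4)/(-7)) - 22 = 50*((7/4)*(-1/7)) - 22 = 50*(-1/4) - 22 = -25/2 - 22 = -69/2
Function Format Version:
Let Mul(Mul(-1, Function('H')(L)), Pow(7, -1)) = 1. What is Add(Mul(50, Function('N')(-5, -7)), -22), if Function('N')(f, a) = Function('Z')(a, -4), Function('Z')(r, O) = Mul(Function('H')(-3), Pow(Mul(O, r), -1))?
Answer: Rational(-69, 2) ≈ -34.500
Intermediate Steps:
Function('H')(L) = -7 (Function('H')(L) = Mul(-7, 1) = -7)
Function('Z')(r, O) = Mul(-7, Pow(O, -1), Pow(r, -1)) (Function('Z')(r, O) = Mul(-7, Pow(Mul(O, r), -1)) = Mul(-7, Mul(Pow(O, -1), Pow(r, -1))) = Mul(-7, Pow(O, -1), Pow(r, -1)))
Function('N')(f, a) = Mul(Rational(7, 4), Pow(a, -1)) (Function('N')(f, a) = Mul(-7, Pow(-4, -1), Pow(a, -1)) = Mul(-7, Rational(-1, 4), Pow(a, -1)) = Mul(Rational(7, 4), Pow(a, -1)))
Add(Mul(50, Function('N')(-5, -7)), -22) = Add(Mul(50, Mul(Rational(7, 4), Pow(-7, -1))), -22) = Add(Mul(50, Mul(Rational(7, 4), Rational(-1, 7))), -22) = Add(Mul(50, Rational(-1, 4)), -22) = Add(Rational(-25, 2), -22) = Rational(-69, 2)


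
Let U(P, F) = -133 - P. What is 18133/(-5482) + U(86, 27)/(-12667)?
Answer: -228490153/69440494 ≈ -3.2904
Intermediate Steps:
18133/(-5482) + U(86, 27)/(-12667) = 18133/(-5482) + (-133 - 1*86)/(-12667) = 18133*(-1/5482) + (-133 - 86)*(-1/12667) = -18133/5482 - 219*(-1/12667) = -18133/5482 + 219/12667 = -228490153/69440494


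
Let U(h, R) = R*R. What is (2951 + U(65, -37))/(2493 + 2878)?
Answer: 4320/5371 ≈ 0.80432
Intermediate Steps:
U(h, R) = R²
(2951 + U(65, -37))/(2493 + 2878) = (2951 + (-37)²)/(2493 + 2878) = (2951 + 1369)/5371 = 4320*(1/5371) = 4320/5371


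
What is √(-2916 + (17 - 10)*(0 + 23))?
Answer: I*√2755 ≈ 52.488*I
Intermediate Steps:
√(-2916 + (17 - 10)*(0 + 23)) = √(-2916 + 7*23) = √(-2916 + 161) = √(-2755) = I*√2755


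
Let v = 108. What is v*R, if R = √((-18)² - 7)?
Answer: 108*√317 ≈ 1922.9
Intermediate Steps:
R = √317 (R = √(324 - 7) = √317 ≈ 17.805)
v*R = 108*√317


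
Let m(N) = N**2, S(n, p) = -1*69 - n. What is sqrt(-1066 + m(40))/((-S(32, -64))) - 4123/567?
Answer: -589/81 + sqrt(534)/101 ≈ -7.0428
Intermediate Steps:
S(n, p) = -69 - n
sqrt(-1066 + m(40))/((-S(32, -64))) - 4123/567 = sqrt(-1066 + 40**2)/((-(-69 - 1*32))) - 4123/567 = sqrt(-1066 + 1600)/((-(-69 - 32))) - 4123*1/567 = sqrt(534)/((-1*(-101))) - 589/81 = sqrt(534)/101 - 589/81 = -589/81 + sqrt(534)/101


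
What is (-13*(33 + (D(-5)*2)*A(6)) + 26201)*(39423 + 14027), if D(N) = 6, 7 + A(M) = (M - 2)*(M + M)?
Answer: 1035647200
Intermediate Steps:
A(M) = -7 + 2*M*(-2 + M) (A(M) = -7 + (M - 2)*(M + M) = -7 + (-2 + M)*(2*M) = -7 + 2*M*(-2 + M))
(-13*(33 + (D(-5)*2)*A(6)) + 26201)*(39423 + 14027) = (-13*(33 + (6*2)*(-7 - 4*6 + 2*6**2)) + 26201)*(39423 + 14027) = (-13*(33 + 12*(-7 - 24 + 2*36)) + 26201)*53450 = (-13*(33 + 12*(-7 - 24 + 72)) + 26201)*53450 = (-13*(33 + 12*41) + 26201)*53450 = (-13*(33 + 492) + 26201)*53450 = (-13*525 + 26201)*53450 = (-6825 + 26201)*53450 = 19376*53450 = 1035647200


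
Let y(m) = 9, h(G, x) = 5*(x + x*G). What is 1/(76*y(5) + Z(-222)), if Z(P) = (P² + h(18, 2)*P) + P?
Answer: 1/7566 ≈ 0.00013217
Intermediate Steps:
h(G, x) = 5*x + 5*G*x (h(G, x) = 5*(x + G*x) = 5*x + 5*G*x)
Z(P) = P² + 191*P (Z(P) = (P² + (5*2*(1 + 18))*P) + P = (P² + (5*2*19)*P) + P = (P² + 190*P) + P = P² + 191*P)
1/(76*y(5) + Z(-222)) = 1/(76*9 - 222*(191 - 222)) = 1/(684 - 222*(-31)) = 1/(684 + 6882) = 1/7566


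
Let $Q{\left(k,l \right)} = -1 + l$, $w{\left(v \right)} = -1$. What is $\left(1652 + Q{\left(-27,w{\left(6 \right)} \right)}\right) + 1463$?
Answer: $3113$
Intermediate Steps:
$\left(1652 + Q{\left(-27,w{\left(6 \right)} \right)}\right) + 1463 = \left(1652 - 2\right) + 1463 = 1650 + 1463 = 3113$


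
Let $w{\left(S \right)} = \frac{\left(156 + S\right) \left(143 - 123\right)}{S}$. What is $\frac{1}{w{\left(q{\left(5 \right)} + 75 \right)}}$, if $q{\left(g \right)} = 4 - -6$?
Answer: $\frac{17}{964} \approx 0.017635$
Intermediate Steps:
$q{\left(g \right)} = 10$ ($q{\left(g \right)} = 4 + 6 = 10$)
$w{\left(S \right)} = \frac{3120 + 20 S}{S}$ ($w{\left(S \right)} = \frac{\left(156 + S\right) 20}{S} = \frac{3120 + 20 S}{S}$)
$\frac{1}{w{\left(q{\left(5 \right)} + 75 \right)}} = \frac{1}{20 + \frac{3120}{10 + 75}} = \frac{1}{20 + \frac{3120}{85}} = \frac{1}{20 + 3120 \cdot \frac{1}{85}} = \frac{1}{20 + \frac{624}{17}} = \frac{1}{\frac{964}{17}} = \frac{17}{964}$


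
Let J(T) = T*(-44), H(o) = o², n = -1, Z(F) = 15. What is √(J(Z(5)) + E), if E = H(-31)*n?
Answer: I*√1621 ≈ 40.262*I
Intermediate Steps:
E = -961 (E = (-31)²*(-1) = 961*(-1) = -961)
J(T) = -44*T
√(J(Z(5)) + E) = √(-44*15 - 961) = √(-660 - 961) = √(-1621) = I*√1621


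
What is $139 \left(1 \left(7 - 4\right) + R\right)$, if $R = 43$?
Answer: $6394$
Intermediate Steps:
$139 \left(1 \left(7 - 4\right) + R\right) = 139 \left(1 \left(7 - 4\right) + 43\right) = 139 \left(1 \cdot 3 + 43\right) = 139 \left(3 + 43\right) = 139 \cdot 46 = 6394$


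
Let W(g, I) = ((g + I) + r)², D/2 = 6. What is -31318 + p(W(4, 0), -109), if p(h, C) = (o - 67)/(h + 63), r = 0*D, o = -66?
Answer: -2474255/79 ≈ -31320.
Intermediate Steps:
D = 12 (D = 2*6 = 12)
r = 0 (r = 0*12 = 0)
W(g, I) = (I + g)² (W(g, I) = ((g + I) + 0)² = ((I + g) + 0)² = (I + g)²)
p(h, C) = -133/(63 + h) (p(h, C) = (-66 - 67)/(h + 63) = -133/(63 + h))
-31318 + p(W(4, 0), -109) = -31318 - 133/(63 + (0 + 4)²) = -31318 - 133/(63 + 4²) = -31318 - 133/(63 + 16) = -31318 - 133/79 = -2474255/79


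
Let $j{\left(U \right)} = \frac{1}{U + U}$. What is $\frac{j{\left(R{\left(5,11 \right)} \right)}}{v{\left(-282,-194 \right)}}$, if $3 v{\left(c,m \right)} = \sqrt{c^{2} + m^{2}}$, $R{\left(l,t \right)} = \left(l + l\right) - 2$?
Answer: $\frac{3 \sqrt{29290}}{937280} \approx 0.00054779$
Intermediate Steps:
$R{\left(l,t \right)} = -2 + 2 l$ ($R{\left(l,t \right)} = 2 l - 2 = -2 + 2 l$)
$j{\left(U \right)} = \frac{1}{2 U}$
$v{\left(c,m \right)} = \frac{\sqrt{c^{2} + m^{2}}}{3}$
$\frac{j{\left(R{\left(5,11 \right)} \right)}}{v{\left(-282,-194 \right)}} = \frac{\frac{1}{2} \frac{1}{-2 + 2 \cdot 5}}{\frac{1}{3} \sqrt{\left(-282\right)^{2} + \left(-194\right)^{2}}} = \frac{\frac{1}{2} \frac{1}{-2 + 10}}{\frac{1}{3} \sqrt{79524 + 37636}} = \frac{\frac{1}{2} \cdot \frac{1}{8}}{\frac{1}{3} \sqrt{117160}} = \frac{\frac{1}{2} \cdot \frac{1}{8}}{\frac{1}{3} \cdot 2 \sqrt{29290}} = \frac{1}{16 \frac{2 \sqrt{29290}}{3}} = \frac{\frac{3}{58580} \sqrt{29290}}{16} = \frac{3 \sqrt{29290}}{937280}$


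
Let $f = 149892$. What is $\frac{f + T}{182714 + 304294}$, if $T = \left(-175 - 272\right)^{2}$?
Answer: $\frac{116567}{162336} \approx 0.71806$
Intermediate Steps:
$T = 199809$ ($T = \left(-447\right)^{2} = 199809$)
$\frac{f + T}{182714 + 304294} = \frac{149892 + 199809}{182714 + 304294} = \frac{349701}{487008} = 349701 \cdot \frac{1}{487008} = \frac{116567}{162336}$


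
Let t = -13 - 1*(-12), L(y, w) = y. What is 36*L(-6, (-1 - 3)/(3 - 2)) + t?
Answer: -217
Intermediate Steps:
t = -1 (t = -13 + 12 = -1)
36*L(-6, (-1 - 3)/(3 - 2)) + t = 36*(-6) - 1 = -216 - 1 = -217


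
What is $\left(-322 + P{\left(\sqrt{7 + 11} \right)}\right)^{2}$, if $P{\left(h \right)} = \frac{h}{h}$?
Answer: $103041$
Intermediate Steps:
$P{\left(h \right)} = 1$
$\left(-322 + P{\left(\sqrt{7 + 11} \right)}\right)^{2} = \left(-322 + 1\right)^{2} = \left(-321\right)^{2} = 103041$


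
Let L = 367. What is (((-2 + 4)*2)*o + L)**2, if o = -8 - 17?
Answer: 71289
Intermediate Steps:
o = -25
(((-2 + 4)*2)*o + L)**2 = (((-2 + 4)*2)*(-25) + 367)**2 = ((2*2)*(-25) + 367)**2 = (4*(-25) + 367)**2 = (-100 + 367)**2 = 267**2 = 71289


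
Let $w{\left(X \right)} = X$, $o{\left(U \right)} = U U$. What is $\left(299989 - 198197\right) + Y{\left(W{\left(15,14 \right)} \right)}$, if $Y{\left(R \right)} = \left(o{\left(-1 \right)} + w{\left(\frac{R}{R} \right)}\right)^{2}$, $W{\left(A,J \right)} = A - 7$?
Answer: $101796$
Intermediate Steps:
$o{\left(U \right)} = U^{2}$
$W{\left(A,J \right)} = -7 + A$
$Y{\left(R \right)} = 4$ ($Y{\left(R \right)} = \left(\left(-1\right)^{2} + \frac{R}{R}\right)^{2} = \left(1 + 1\right)^{2} = 2^{2} = 4$)
$\left(299989 - 198197\right) + Y{\left(W{\left(15,14 \right)} \right)} = \left(299989 - 198197\right) + 4 = 101792 + 4 = 101796$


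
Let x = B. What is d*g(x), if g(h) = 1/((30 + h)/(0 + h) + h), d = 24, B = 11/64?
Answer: 5632/41235 ≈ 0.13658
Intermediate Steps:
B = 11/64 (B = 11*(1/64) = 11/64 ≈ 0.17188)
x = 11/64 ≈ 0.17188
g(h) = 1/(h + (30 + h)/h) (g(h) = 1/((30 + h)/h + h) = 1/(h + (30 + h)/h))
d*g(x) = 24*(11/(64*(30 + 11/64 + (11/64)²))) = 24*(11/(64*(30 + 11/64 + 121/4096))) = 24*(11/(64*(123705/4096))) = 24*((11/64)*(4096/123705)) = 24*(704/123705) = 5632/41235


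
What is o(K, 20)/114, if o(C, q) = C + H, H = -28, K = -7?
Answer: -35/114 ≈ -0.30702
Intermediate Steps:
o(C, q) = -28 + C (o(C, q) = C - 28 = -28 + C)
o(K, 20)/114 = (-28 - 7)/114 = -35*1/114 = -35/114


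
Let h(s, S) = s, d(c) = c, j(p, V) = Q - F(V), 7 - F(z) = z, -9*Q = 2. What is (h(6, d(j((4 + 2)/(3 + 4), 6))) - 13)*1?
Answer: -7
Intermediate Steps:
Q = -2/9 (Q = -1/9*2 = -2/9 ≈ -0.22222)
F(z) = 7 - z
j(p, V) = -65/9 + V (j(p, V) = -2/9 - (7 - V) = -2/9 + (-7 + V) = -65/9 + V)
(h(6, d(j((4 + 2)/(3 + 4), 6))) - 13)*1 = (6 - 13)*1 = -7*1 = -7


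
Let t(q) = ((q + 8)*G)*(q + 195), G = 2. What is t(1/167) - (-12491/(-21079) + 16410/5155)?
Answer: 1890205352506705/606096270161 ≈ 3118.7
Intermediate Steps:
t(q) = (16 + 2*q)*(195 + q) (t(q) = ((q + 8)*2)*(q + 195) = ((8 + q)*2)*(195 + q) = (16 + 2*q)*(195 + q))
t(1/167) - (-12491/(-21079) + 16410/5155) = (3120 + 2*(1/167)² + 406/167) - (-12491/(-21079) + 16410/5155) = (3120 + 2*(1/167)² + 406*(1/167)) - (-12491*(-1/21079) + 16410*(1/5155)) = (3120 + 2*(1/27889) + 406/167) - (12491/21079 + 3282/1031) = (3120 + 2/27889 + 406/167) - 1*82059499/21732449 = 87081484/27889 - 82059499/21732449 = 1890205352506705/606096270161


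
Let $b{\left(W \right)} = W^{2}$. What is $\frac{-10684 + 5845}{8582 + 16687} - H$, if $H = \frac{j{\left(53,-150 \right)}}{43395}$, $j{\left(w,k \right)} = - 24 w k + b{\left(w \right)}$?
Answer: $- \frac{1700764742}{365516085} \approx -4.6531$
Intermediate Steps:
$j{\left(w,k \right)} = w^{2} - 24 k w$ ($j{\left(w,k \right)} = - 24 w k + w^{2} = - 24 k w + w^{2} = w^{2} - 24 k w$)
$H = \frac{193609}{43395}$ ($H = \frac{53 \left(53 - -3600\right)}{43395} = 53 \left(53 + 3600\right) \frac{1}{43395} = 53 \cdot 3653 \cdot \frac{1}{43395} = 193609 \cdot \frac{1}{43395} = \frac{193609}{43395} \approx 4.4615$)
$\frac{-10684 + 5845}{8582 + 16687} - H = \frac{-10684 + 5845}{8582 + 16687} - \frac{193609}{43395} = - \frac{4839}{25269} - \frac{193609}{43395} = \left(-4839\right) \frac{1}{25269} - \frac{193609}{43395} = - \frac{1613}{8423} - \frac{193609}{43395} = - \frac{1700764742}{365516085}$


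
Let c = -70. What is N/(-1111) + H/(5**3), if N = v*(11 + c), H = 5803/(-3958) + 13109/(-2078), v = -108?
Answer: -1655508628054/285552136375 ≈ -5.7976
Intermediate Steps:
H = -15986014/2056181 (H = 5803*(-1/3958) + 13109*(-1/2078) = -5803/3958 - 13109/2078 = -15986014/2056181 ≈ -7.7746)
N = 6372 (N = -108*(11 - 70) = -108*(-59) = 6372)
N/(-1111) + H/(5**3) = 6372/(-1111) - 15986014/(2056181*(5**3)) = 6372*(-1/1111) - 15986014/2056181/125 = -6372/1111 - 15986014/2056181*1/125 = -6372/1111 - 15986014/257022625 = -1655508628054/285552136375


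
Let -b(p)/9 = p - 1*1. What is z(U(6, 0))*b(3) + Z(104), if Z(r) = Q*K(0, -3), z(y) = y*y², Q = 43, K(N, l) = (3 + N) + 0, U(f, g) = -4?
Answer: 1281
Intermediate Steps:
b(p) = 9 - 9*p (b(p) = -9*(p - 1*1) = -9*(p - 1) = -9*(-1 + p) = 9 - 9*p)
K(N, l) = 3 + N
z(y) = y³
Z(r) = 129 (Z(r) = 43*(3 + 0) = 43*3 = 129)
z(U(6, 0))*b(3) + Z(104) = (-4)³*(9 - 9*3) + 129 = -64*(9 - 27) + 129 = -64*(-18) + 129 = 1152 + 129 = 1281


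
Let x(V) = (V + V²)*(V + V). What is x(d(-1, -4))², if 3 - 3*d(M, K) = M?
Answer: 50176/729 ≈ 68.828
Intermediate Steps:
d(M, K) = 1 - M/3
x(V) = 2*V*(V + V²) (x(V) = (V + V²)*(2*V) = 2*V*(V + V²))
x(d(-1, -4))² = (2*(1 - ⅓*(-1))²*(1 + (1 - ⅓*(-1))))² = (2*(1 + ⅓)²*(1 + (1 + ⅓)))² = (2*(4/3)²*(1 + 4/3))² = (2*(16/9)*(7/3))² = (224/27)² = 50176/729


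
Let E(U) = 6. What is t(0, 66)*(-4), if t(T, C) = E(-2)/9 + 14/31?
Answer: -416/93 ≈ -4.4731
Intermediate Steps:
t(T, C) = 104/93 (t(T, C) = 6/9 + 14/31 = 6*(⅑) + 14*(1/31) = ⅔ + 14/31 = 104/93)
t(0, 66)*(-4) = (104/93)*(-4) = -416/93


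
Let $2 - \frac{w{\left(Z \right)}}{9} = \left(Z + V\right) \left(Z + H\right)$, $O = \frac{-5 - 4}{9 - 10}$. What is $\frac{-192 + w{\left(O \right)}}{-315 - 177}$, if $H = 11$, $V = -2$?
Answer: $\frac{239}{82} \approx 2.9146$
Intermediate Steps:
$O = 9$ ($O = - \frac{9}{-1} = \left(-9\right) \left(-1\right) = 9$)
$w{\left(Z \right)} = 18 - 9 \left(-2 + Z\right) \left(11 + Z\right)$ ($w{\left(Z \right)} = 18 - 9 \left(Z - 2\right) \left(Z + 11\right) = 18 - 9 \left(-2 + Z\right) \left(11 + Z\right)$)
$\frac{-192 + w{\left(O \right)}}{-315 - 177} = \frac{-192 - \left(513 + 729\right)}{-315 - 177} = \frac{-192 - 1242}{-315 + \left(-237 + 60\right)} = \frac{-192 - 1242}{-315 - 177} = \frac{-192 - 1242}{-492} = \left(-1434\right) \left(- \frac{1}{492}\right) = \frac{239}{82}$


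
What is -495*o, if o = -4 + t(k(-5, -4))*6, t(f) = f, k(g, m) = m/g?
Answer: -396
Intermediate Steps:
o = 4/5 (o = -4 - 4/(-5)*6 = -4 - 4*(-1/5)*6 = -4 + (4/5)*6 = -4 + 24/5 = 4/5 ≈ 0.80000)
-495*o = -495*4/5 = -396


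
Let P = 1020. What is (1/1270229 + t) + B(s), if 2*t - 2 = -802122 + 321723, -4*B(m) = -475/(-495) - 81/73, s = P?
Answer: -4410017341519679/18359889966 ≈ -2.4020e+5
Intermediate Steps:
s = 1020
B(m) = 271/7227 (B(m) = -(-475/(-495) - 81/73)/4 = -(-475*(-1/495) - 81*1/73)/4 = -(95/99 - 81/73)/4 = -1/4*(-1084/7227) = 271/7227)
t = -480397/2 (t = 1 + (-802122 + 321723)/2 = 1 + (1/2)*(-480399) = 1 - 480399/2 = -480397/2 ≈ -2.4020e+5)
(1/1270229 + t) + B(s) = (1/1270229 - 480397/2) + 271/7227 = -610214200911/2540458 + 271/7227 = -4410017341519679/18359889966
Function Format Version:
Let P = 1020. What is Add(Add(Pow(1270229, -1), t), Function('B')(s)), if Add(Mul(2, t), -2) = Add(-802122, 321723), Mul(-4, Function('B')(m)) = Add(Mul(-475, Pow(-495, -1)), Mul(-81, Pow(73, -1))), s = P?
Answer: Rational(-4410017341519679, 18359889966) ≈ -2.4020e+5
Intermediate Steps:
s = 1020
Function('B')(m) = Rational(271, 7227) (Function('B')(m) = Mul(Rational(-1, 4), Add(Mul(-475, Pow(-495, -1)), Mul(-81, Pow(73, -1)))) = Mul(Rational(-1, 4), Add(Mul(-475, Rational(-1, 495)), Mul(-81, Rational(1, 73)))) = Mul(Rational(-1, 4), Add(Rational(95, 99), Rational(-81, 73))) = Mul(Rational(-1, 4), Rational(-1084, 7227)) = Rational(271, 7227))
t = Rational(-480397, 2) (t = Add(1, Mul(Rational(1, 2), Add(-802122, 321723))) = Add(1, Mul(Rational(1, 2), -480399)) = Add(1, Rational(-480399, 2)) = Rational(-480397, 2) ≈ -2.4020e+5)
Add(Add(Pow(1270229, -1), t), Function('B')(s)) = Add(Add(Pow(1270229, -1), Rational(-480397, 2)), Rational(271, 7227)) = Add(Add(Rational(1, 1270229), Rational(-480397, 2)), Rational(271, 7227)) = Add(Rational(-610214200911, 2540458), Rational(271, 7227)) = Rational(-4410017341519679, 18359889966)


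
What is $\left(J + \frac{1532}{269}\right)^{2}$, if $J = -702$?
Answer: $\frac{35083537636}{72361} \approx 4.8484 \cdot 10^{5}$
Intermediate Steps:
$\left(J + \frac{1532}{269}\right)^{2} = \left(-702 + \frac{1532}{269}\right)^{2} = \left(- \frac{187306}{269}\right)^{2} = \frac{35083537636}{72361}$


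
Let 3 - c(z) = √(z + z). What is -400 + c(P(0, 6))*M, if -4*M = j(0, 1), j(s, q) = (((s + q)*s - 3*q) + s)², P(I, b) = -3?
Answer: -1627/4 + 9*I*√6/4 ≈ -406.75 + 5.5114*I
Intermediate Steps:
c(z) = 3 - √2*√z (c(z) = 3 - √(z + z) = 3 - √(2*z) = 3 - √2*√z)
j(s, q) = (s - 3*q + s*(q + s))² (j(s, q) = (((q + s)*s - 3*q) + s)² = ((s*(q + s) - 3*q) + s)² = ((-3*q + s*(q + s)) + s)² = (s - 3*q + s*(q + s))²)
M = -9/4 (M = -(0 + 0² - 3*1 + 1*0)²/4 = -(0 + 0 - 3 + 0)²/4 = -¼*(-3)² = -¼*9 = -9/4 ≈ -2.2500)
-400 + c(P(0, 6))*M = -400 + (3 - √2*√(-3))*(-9/4) = -400 + (3 - √2*I*√3)*(-9/4) = -400 + (3 - I*√6)*(-9/4) = -400 + (-27/4 + 9*I*√6/4) = -1627/4 + 9*I*√6/4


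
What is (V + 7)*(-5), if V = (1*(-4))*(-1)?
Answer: -55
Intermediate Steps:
V = 4 (V = -4*(-1) = 4)
(V + 7)*(-5) = (4 + 7)*(-5) = 11*(-5) = -55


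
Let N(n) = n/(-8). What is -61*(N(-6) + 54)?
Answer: -13359/4 ≈ -3339.8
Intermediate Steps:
N(n) = -n/8 (N(n) = n*(-1/8) = -n/8)
-61*(N(-6) + 54) = -61*(-1/8*(-6) + 54) = -61*(3/4 + 54) = -61*219/4 = -13359/4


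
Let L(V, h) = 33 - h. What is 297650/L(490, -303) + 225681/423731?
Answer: 9014240069/10169544 ≈ 886.40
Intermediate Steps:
297650/L(490, -303) + 225681/423731 = 297650/(33 - 1*(-303)) + 225681/423731 = 297650/(33 + 303) + 225681*(1/423731) = 297650/336 + 225681/423731 = 297650*(1/336) + 225681/423731 = 148825/168 + 225681/423731 = 9014240069/10169544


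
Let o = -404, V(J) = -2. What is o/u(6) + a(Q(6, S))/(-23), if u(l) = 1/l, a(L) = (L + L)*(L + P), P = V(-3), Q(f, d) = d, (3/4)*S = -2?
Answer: -501992/207 ≈ -2425.1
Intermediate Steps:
S = -8/3 (S = (4/3)*(-2) = -8/3 ≈ -2.6667)
P = -2
a(L) = 2*L*(-2 + L) (a(L) = (L + L)*(L - 2) = (2*L)*(-2 + L) = 2*L*(-2 + L))
o/u(6) + a(Q(6, S))/(-23) = -404/(1/6) + (2*(-8/3)*(-2 - 8/3))/(-23) = -404/⅙ + (2*(-8/3)*(-14/3))*(-1/23) = -404*6 + (224/9)*(-1/23) = -2424 - 224/207 = -501992/207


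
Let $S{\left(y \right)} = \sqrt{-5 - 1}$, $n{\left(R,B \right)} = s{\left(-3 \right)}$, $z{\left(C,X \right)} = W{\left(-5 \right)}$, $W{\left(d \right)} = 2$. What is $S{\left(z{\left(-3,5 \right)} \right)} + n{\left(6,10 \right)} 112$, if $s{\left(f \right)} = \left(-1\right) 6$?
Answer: $-672 + i \sqrt{6} \approx -672.0 + 2.4495 i$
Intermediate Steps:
$z{\left(C,X \right)} = 2$
$s{\left(f \right)} = -6$
$n{\left(R,B \right)} = -6$
$S{\left(y \right)} = i \sqrt{6}$ ($S{\left(y \right)} = \sqrt{-6} = i \sqrt{6}$)
$S{\left(z{\left(-3,5 \right)} \right)} + n{\left(6,10 \right)} 112 = i \sqrt{6} - 672 = -672 + i \sqrt{6}$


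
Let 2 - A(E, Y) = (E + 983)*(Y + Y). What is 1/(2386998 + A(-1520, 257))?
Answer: 1/2663018 ≈ 3.7551e-7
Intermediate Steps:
A(E, Y) = 2 - 2*Y*(983 + E) (A(E, Y) = 2 - (E + 983)*(Y + Y) = 2 - (983 + E)*2*Y = 2 - 2*Y*(983 + E))
1/(2386998 + A(-1520, 257)) = 1/(2386998 + (2 - 1966*257 - 2*(-1520)*257)) = 1/(2386998 + (2 - 505262 + 781280)) = 1/(2386998 + 276020) = 1/2663018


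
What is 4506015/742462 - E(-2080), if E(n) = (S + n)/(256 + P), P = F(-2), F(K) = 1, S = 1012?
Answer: 1950995271/190812734 ≈ 10.225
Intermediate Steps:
P = 1
E(n) = 1012/257 + n/257 (E(n) = (1012 + n)/(256 + 1) = (1012 + n)/257 = (1012 + n)*(1/257) = 1012/257 + n/257)
4506015/742462 - E(-2080) = 4506015/742462 - (1012/257 + (1/257)*(-2080)) = 4506015*(1/742462) - (1012/257 - 2080/257) = 4506015/742462 - 1*(-1068/257) = 4506015/742462 + 1068/257 = 1950995271/190812734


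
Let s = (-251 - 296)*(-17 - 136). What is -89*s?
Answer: -7448499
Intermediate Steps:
s = 83691 (s = -547*(-153) = 83691)
-89*s = -89*83691 = -7448499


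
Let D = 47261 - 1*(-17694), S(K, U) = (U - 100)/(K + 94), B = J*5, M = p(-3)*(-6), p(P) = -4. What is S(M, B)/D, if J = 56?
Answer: 18/766469 ≈ 2.3484e-5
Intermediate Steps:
M = 24 (M = -4*(-6) = 24)
B = 280 (B = 56*5 = 280)
S(K, U) = (-100 + U)/(94 + K)
D = 64955 (D = 47261 + 17694 = 64955)
S(M, B)/D = ((-100 + 280)/(94 + 24))/64955 = (180/118)*(1/64955) = ((1/118)*180)*(1/64955) = (90/59)*(1/64955) = 18/766469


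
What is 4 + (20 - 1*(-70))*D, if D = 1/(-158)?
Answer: 271/79 ≈ 3.4304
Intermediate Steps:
D = -1/158 ≈ -0.0063291
4 + (20 - 1*(-70))*D = 4 + (20 - 1*(-70))*(-1/158) = 4 + (20 + 70)*(-1/158) = 4 + 90*(-1/158) = 4 - 45/79 = 271/79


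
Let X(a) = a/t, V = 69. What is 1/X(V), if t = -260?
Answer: -260/69 ≈ -3.7681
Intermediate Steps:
X(a) = -a/260 (X(a) = a/(-260) = a*(-1/260) = -a/260)
1/X(V) = 1/(-1/260*69) = 1/(-69/260) = -260/69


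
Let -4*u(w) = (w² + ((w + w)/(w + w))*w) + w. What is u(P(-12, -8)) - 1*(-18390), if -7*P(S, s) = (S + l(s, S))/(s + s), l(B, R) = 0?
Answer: 57671199/3136 ≈ 18390.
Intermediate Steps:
P(S, s) = -S/(14*s) (P(S, s) = -(S + 0)/(7*(s + s)) = -S/(7*(2*s)) = -S*1/(2*s)/7 = -S/(14*s))
u(w) = -w/2 - w²/4 (u(w) = -((w² + ((w + w)/(w + w))*w) + w)/4 = -((w² + ((2*w)/((2*w)))*w) + w)/4 = -((w² + ((2*w)*(1/(2*w)))*w) + w)/4 = -((w² + 1*w) + w)/4 = -((w² + w) + w)/4 = -((w + w²) + w)/4 = -(w² + 2*w)/4 = -w/2 - w²/4)
u(P(-12, -8)) - 1*(-18390) = -(-1/14*(-12)/(-8))*(2 - 1/14*(-12)/(-8))/4 - 1*(-18390) = -(-1/14*(-12)*(-⅛))*(2 - 1/14*(-12)*(-⅛))/4 + 18390 = -¼*(-3/28)*(2 - 3/28) + 18390 = -¼*(-3/28)*53/28 + 18390 = 159/3136 + 18390 = 57671199/3136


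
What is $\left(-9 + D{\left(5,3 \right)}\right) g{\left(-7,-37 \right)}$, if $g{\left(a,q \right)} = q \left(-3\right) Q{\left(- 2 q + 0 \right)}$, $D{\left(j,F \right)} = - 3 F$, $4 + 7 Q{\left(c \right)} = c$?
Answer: $-19980$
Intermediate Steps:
$Q{\left(c \right)} = - \frac{4}{7} + \frac{c}{7}$
$g{\left(a,q \right)} = - 3 q \left(- \frac{4}{7} - \frac{2 q}{7}\right)$ ($g{\left(a,q \right)} = q \left(-3\right) \left(- \frac{4}{7} + \frac{- 2 q + 0}{7}\right) = - 3 q \left(- \frac{4}{7} + \frac{\left(-2\right) q}{7}\right) = - 3 q \left(- \frac{4}{7} - \frac{2 q}{7}\right)$)
$\left(-9 + D{\left(5,3 \right)}\right) g{\left(-7,-37 \right)} = \left(-9 - 9\right) \frac{6}{7} \left(-37\right) \left(2 - 37\right) = \left(-9 - 9\right) \frac{6}{7} \left(-37\right) \left(-35\right) = \left(-18\right) 1110 = -19980$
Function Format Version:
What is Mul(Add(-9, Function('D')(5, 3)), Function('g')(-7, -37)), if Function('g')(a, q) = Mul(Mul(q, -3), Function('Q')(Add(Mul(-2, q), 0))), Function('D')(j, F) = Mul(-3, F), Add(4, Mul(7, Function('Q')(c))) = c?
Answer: -19980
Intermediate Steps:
Function('Q')(c) = Add(Rational(-4, 7), Mul(Rational(1, 7), c))
Function('g')(a, q) = Mul(-3, q, Add(Rational(-4, 7), Mul(Rational(-2, 7), q))) (Function('g')(a, q) = Mul(Mul(q, -3), Add(Rational(-4, 7), Mul(Rational(1, 7), Add(Mul(-2, q), 0)))) = Mul(Mul(-3, q), Add(Rational(-4, 7), Mul(Rational(1, 7), Mul(-2, q)))) = Mul(Mul(-3, q), Add(Rational(-4, 7), Mul(Rational(-2, 7), q))) = Mul(-3, q, Add(Rational(-4, 7), Mul(Rational(-2, 7), q))))
Mul(Add(-9, Function('D')(5, 3)), Function('g')(-7, -37)) = Mul(Add(-9, Mul(-3, 3)), Mul(Rational(6, 7), -37, Add(2, -37))) = Mul(Add(-9, -9), Mul(Rational(6, 7), -37, -35)) = Mul(-18, 1110) = -19980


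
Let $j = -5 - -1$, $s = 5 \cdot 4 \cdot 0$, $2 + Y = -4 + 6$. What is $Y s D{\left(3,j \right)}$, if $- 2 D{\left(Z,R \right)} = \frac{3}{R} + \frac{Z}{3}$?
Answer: $0$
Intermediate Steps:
$Y = 0$ ($Y = -2 + \left(-4 + 6\right) = -2 + 2 = 0$)
$s = 0$ ($s = 20 \cdot 0 = 0$)
$j = -4$ ($j = -5 + 1 = -4$)
$D{\left(Z,R \right)} = - \frac{3}{2 R} - \frac{Z}{6}$ ($D{\left(Z,R \right)} = - \frac{\frac{3}{R} + \frac{Z}{3}}{2} = - \frac{3}{2 R} - \frac{Z}{6}$)
$Y s D{\left(3,j \right)} = 0 \cdot 0 \frac{-9 - \left(-4\right) 3}{6 \left(-4\right)} = 0 \cdot \frac{1}{6} \left(- \frac{1}{4}\right) \left(-9 + 12\right) = 0 \cdot \frac{1}{6} \left(- \frac{1}{4}\right) 3 = 0 \left(- \frac{1}{8}\right) = 0$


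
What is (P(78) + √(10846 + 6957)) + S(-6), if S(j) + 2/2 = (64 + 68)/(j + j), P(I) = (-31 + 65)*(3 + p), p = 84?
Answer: 2946 + √17803 ≈ 3079.4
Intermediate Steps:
P(I) = 2958 (P(I) = (-31 + 65)*(3 + 84) = 34*87 = 2958)
S(j) = -1 + 66/j (S(j) = -1 + (64 + 68)/(j + j) = -1 + 132/((2*j)) = -1 + 132*(1/(2*j)) = -1 + 66/j)
(P(78) + √(10846 + 6957)) + S(-6) = (2958 + √(10846 + 6957)) + (66 - 1*(-6))/(-6) = (2958 + √17803) - (66 + 6)/6 = (2958 + √17803) - ⅙*72 = (2958 + √17803) - 12 = 2946 + √17803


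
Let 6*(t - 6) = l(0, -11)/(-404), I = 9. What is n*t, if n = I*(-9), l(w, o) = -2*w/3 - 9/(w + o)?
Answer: -4319325/8888 ≈ -485.97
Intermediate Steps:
l(w, o) = -9/(o + w) - 2*w/3 (l(w, o) = -2*w/3 - 9/(o + w) = -9/(o + w) - 2*w/3)
t = 53325/8888 (t = 6 + (((-27 - 2*0**2 - 2*(-11)*0)/(3*(-11 + 0)))/(-404))/6 = 6 + (((1/3)*(-27 - 2*0 + 0)/(-11))*(-1/404))/6 = 6 + (((1/3)*(-1/11)*(-27 + 0 + 0))*(-1/404))/6 = 6 + (((1/3)*(-1/11)*(-27))*(-1/404))/6 = 6 + ((9/11)*(-1/404))/6 = 6 + (1/6)*(-9/4444) = 6 - 3/8888 = 53325/8888 ≈ 5.9997)
n = -81 (n = 9*(-9) = -81)
n*t = -81*53325/8888 = -4319325/8888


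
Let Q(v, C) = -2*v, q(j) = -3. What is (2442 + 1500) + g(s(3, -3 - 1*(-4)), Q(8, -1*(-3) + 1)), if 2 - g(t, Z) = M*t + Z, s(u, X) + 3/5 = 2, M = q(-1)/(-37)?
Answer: 732579/185 ≈ 3959.9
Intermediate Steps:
M = 3/37 (M = -3/(-37) = -3*(-1/37) = 3/37 ≈ 0.081081)
s(u, X) = 7/5 (s(u, X) = -⅗ + 2 = 7/5)
g(t, Z) = 2 - Z - 3*t/37 (g(t, Z) = 2 - (3*t/37 + Z) = 2 - (Z + 3*t/37) = 2 + (-Z - 3*t/37) = 2 - Z - 3*t/37)
(2442 + 1500) + g(s(3, -3 - 1*(-4)), Q(8, -1*(-3) + 1)) = (2442 + 1500) + (2 - (-2)*8 - 3/37*7/5) = 3942 + (2 - 1*(-16) - 21/185) = 3942 + (2 + 16 - 21/185) = 3942 + 3309/185 = 732579/185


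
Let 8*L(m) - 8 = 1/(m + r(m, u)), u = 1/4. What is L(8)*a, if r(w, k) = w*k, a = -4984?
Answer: -50463/10 ≈ -5046.3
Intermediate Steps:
u = ¼ (u = 1*(¼) = ¼ ≈ 0.25000)
r(w, k) = k*w
L(m) = 1 + 1/(10*m) (L(m) = 1 + 1/(8*(m + m/4)) = 1 + 1/(8*((5*m/4))) = 1 + (4/(5*m))/8 = 1 + 1/(10*m))
L(8)*a = ((⅒ + 8)/8)*(-4984) = ((⅛)*(81/10))*(-4984) = (81/80)*(-4984) = -50463/10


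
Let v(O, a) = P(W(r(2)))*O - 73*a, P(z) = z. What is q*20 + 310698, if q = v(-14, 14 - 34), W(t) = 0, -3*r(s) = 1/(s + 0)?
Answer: 339898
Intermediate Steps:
r(s) = -1/(3*s) (r(s) = -1/(3*(s + 0)) = -1/(3*s))
v(O, a) = -73*a (v(O, a) = 0*O - 73*a = 0 - 73*a = -73*a)
q = 1460 (q = -73*(14 - 34) = -73*(-20) = 1460)
q*20 + 310698 = 1460*20 + 310698 = 29200 + 310698 = 339898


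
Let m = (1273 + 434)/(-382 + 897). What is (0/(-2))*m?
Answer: 0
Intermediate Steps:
m = 1707/515 ≈ 3.3146
(0/(-2))*m = (0/(-2))*(1707/515) = (0*(-½))*(1707/515) = 0*(1707/515) = 0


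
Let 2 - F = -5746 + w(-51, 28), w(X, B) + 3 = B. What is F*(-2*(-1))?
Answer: 11446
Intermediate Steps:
w(X, B) = -3 + B
F = 5723 (F = 2 - (-5746 + (-3 + 28)) = 2 - (-5746 + 25) = 2 - 1*(-5721) = 2 + 5721 = 5723)
F*(-2*(-1)) = 5723*(-2*(-1)) = 5723*2 = 11446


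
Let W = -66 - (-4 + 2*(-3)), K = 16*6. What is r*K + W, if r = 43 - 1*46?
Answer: -344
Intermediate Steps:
K = 96
r = -3 (r = 43 - 46 = -3)
W = -56 (W = -66 - (-4 - 6) = -66 - 1*(-10) = -66 + 10 = -56)
r*K + W = -3*96 - 56 = -288 - 56 = -344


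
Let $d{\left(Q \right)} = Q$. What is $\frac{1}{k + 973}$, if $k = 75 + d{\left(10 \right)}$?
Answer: $\frac{1}{1058} \approx 0.00094518$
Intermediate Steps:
$k = 85$ ($k = 75 + 10 = 85$)
$\frac{1}{k + 973} = \frac{1}{85 + 973} = \frac{1}{1058}$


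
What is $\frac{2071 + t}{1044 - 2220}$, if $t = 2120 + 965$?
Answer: $- \frac{1289}{294} \approx -4.3844$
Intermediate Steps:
$t = 3085$
$\frac{2071 + t}{1044 - 2220} = \frac{2071 + 3085}{1044 - 2220} = \frac{5156}{-1176} = 5156 \left(- \frac{1}{1176}\right) = - \frac{1289}{294}$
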